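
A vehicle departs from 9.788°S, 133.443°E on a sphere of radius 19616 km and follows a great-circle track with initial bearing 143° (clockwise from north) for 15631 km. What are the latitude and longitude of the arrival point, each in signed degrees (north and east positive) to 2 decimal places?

Angular distance δ = d/R = 15631/19616 = 0.79685 rad; initial bearing θ = 2.4958 rad.
sin φ₂ = sin φ₁ cos δ + cos φ₁ sin δ cos θ = (-0.1700)(0.6990) + (0.9854)(0.7152)(-0.7986) = -0.6817, so φ₂ = -42.97°.
Δλ = atan2(sin θ sin δ cos φ₁, cos δ − sin φ₁ sin φ₂) = atan2(0.4241, 0.5831) = 36.032°.
λ₂ = 133.443° + 36.032° = 169.47°.

-42.97°, 169.47°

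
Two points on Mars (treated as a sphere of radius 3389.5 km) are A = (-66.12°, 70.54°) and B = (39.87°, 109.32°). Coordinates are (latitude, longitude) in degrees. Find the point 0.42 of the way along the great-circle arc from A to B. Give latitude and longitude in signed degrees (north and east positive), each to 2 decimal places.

-22.40°, 94.12°

Central angle δ = 1.9219 rad. Interpolating on the sphere with fraction f = 0.42:
P = [sin((1−f)δ)·A + sin(fδ)·B] / sin δ = 0.9561·A + 0.7693·B in Cartesian coordinates,
giving P = (-0.0664, 0.9221, -0.3811), i.e. latitude -22.40°, longitude 94.12°.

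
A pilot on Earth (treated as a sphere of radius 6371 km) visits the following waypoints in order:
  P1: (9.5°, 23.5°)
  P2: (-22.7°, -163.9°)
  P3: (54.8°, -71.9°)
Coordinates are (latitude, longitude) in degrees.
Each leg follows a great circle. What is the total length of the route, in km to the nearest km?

30525 km

Leg P1→P2: central angle 2.8801 rad, distance 18349.0 km.
Leg P2→P3: central angle 1.9112 rad, distance 12176.5 km.
Total: 18349.0 + 12176.5 ≈ 30525 km.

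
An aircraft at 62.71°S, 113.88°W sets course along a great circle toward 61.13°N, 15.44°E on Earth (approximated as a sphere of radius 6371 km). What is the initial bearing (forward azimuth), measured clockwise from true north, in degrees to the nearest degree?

With φ₁ = -1.0945, φ₂ = 1.0669, Δλ = 2.2571 rad, the forward-azimuth formula gives
θ = atan2( sin Δλ cos φ₂ , cos φ₁ sin φ₂ − sin φ₁ cos φ₂ cos Δλ ) = atan2(0.3735, 0.1296) = 70.86°.
So the initial bearing is 71°.

71°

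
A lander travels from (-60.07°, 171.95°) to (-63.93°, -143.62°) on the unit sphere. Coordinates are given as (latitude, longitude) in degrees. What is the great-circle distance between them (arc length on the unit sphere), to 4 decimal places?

In radians: φ₁ = -1.0484, φ₂ = -1.1158, Δλ = 44.430° = 0.7754 rad.
cos c = sin φ₁ sin φ₂ + cos φ₁ cos φ₂ cos Δλ = (-0.8666)(-0.8983) + (0.4989)(0.4395)(0.7141) = 0.93504,
so c = arccos(0.93504) = 0.36241 rad.
On the unit sphere the arc length equals the central angle: 0.3624.

0.3624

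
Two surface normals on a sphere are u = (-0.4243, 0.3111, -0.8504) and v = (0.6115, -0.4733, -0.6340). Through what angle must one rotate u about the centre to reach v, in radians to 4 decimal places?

1.4379 rad

u·v = 0.1325; |u| = 1.0000, |v| = 1.0000.
cos θ = (u·v)/(|u||v|) = 0.1325, so θ = 1.4379 rad.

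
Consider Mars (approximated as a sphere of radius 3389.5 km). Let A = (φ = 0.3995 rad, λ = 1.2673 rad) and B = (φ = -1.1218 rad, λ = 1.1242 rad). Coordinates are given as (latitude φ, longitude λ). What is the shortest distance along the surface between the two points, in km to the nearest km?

5170 km

With latitudes φ₁ = 22.890°, φ₂ = -64.274° and longitude difference Δλ = -8.199°:
cos c = sin φ₁ sin φ₂ + cos φ₁ cos φ₂ cos Δλ = (0.3890)(-0.9009) + (0.9213)(0.4341)(0.9898) = 0.04539,
so c = arccos(0.04539) = 1.52539 rad.
Distance = R·c = 3389.5 × 1.5254 ≈ 5170 km.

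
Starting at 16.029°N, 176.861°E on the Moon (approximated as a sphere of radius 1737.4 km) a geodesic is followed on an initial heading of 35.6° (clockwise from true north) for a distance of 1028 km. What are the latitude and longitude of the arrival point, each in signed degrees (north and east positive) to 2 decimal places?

Angular distance δ = d/R = 1028/1737.4 = 0.59169 rad; initial bearing θ = 0.6213 rad.
sin φ₂ = sin φ₁ cos δ + cos φ₁ sin δ cos θ = (0.2761)(0.8300) + (0.9611)(0.5578)(0.8131) = 0.6651, so φ₂ = 41.69°.
Δλ = atan2(sin θ sin δ cos φ₁, cos δ − sin φ₁ sin φ₂) = atan2(0.3121, 0.6464) = 25.771°.
λ₂ = 176.861° + 25.771° = 202.63° → -157.37° after wrapping to (−180°, 180°].

41.69°, -157.37°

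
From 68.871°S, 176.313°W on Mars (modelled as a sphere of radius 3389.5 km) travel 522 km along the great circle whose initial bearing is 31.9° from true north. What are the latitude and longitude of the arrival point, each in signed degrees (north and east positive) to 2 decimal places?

-61.02°, -166.68°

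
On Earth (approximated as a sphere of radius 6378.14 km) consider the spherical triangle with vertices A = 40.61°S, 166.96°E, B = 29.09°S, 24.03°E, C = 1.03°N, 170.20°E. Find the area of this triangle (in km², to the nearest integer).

Side lengths (central angles): a = 2.3958, b = 0.7286, c = 1.7853 rad; semiperimeter s = 2.4548.
By l'Huilier's theorem, tan(E/4) = √[tan(s/2) tan((s−a)/2) tan((s−b)/2) tan((s−c)/2)], giving spherical excess E = 0.7250 rad.
Area = E·R² = 0.7250 × (6378.14)² ≈ 29495504 km².

29495504 km²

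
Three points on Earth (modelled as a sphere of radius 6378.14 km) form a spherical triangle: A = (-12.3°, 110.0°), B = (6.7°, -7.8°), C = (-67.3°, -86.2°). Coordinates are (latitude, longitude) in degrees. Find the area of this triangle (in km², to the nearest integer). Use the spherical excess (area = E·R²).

Side lengths (central angles): a = 1.6014, b = 1.7371, c = 2.0685 rad; semiperimeter s = 2.7035.
By l'Huilier's theorem, tan(E/4) = √[tan(s/2) tan((s−a)/2) tan((s−b)/2) tan((s−c)/2)], giving spherical excess E = 2.4157 rad.
Area = E·R² = 2.4157 × (6378.14)² ≈ 98270979 km².

98270979 km²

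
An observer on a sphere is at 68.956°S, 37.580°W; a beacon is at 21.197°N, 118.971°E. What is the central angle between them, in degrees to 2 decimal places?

Let φ₁ = -1.2035 rad, φ₂ = 0.3700 rad, and Δλ = 2.7323 rad.
cos c = sin φ₁ sin φ₂ + cos φ₁ cos φ₂ cos Δλ = (-0.9333)(0.3616) + (0.3591)(0.9323)(-0.9174) = -0.64460,
so c = arccos(-0.64460) = 2.27130 rad.
So the angular separation is 130.14°.

130.14°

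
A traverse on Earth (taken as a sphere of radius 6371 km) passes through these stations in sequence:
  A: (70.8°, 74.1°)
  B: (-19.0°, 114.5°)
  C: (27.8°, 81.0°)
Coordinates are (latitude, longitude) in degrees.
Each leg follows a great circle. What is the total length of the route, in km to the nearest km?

16789 km

Leg A→B: central angle 1.6415 rad, distance 10458.1 km.
Leg B→C: central angle 0.9937 rad, distance 6330.7 km.
Total: 10458.1 + 6330.7 ≈ 16789 km.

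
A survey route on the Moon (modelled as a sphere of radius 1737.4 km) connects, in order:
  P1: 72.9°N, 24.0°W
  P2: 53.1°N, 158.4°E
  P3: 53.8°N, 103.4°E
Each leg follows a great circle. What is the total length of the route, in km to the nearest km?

Leg P1→P2: central angle 0.9423 rad, distance 1637.1 km.
Leg P2→P3: central angle 0.5573 rad, distance 968.2 km.
Total: 1637.1 + 968.2 ≈ 2605 km.

2605 km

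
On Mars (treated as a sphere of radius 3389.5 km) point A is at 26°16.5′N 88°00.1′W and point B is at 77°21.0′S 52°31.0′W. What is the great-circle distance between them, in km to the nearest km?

6258 km

In radians: φ₁ = 0.4586, φ₂ = -1.3500, Δλ = 35.485° = 0.6193 rad.
Haversine: a = sin²(Δφ/2) + cos φ₁ cos φ₂ sin²(Δλ/2) = 0.6178 + (0.8967)(0.2190)(0.0929) = 0.63602.
Central angle c = 2·arcsin(√a) = 1.84631 rad.
Distance = R·c = 3389.5 × 1.8463 ≈ 6258 km.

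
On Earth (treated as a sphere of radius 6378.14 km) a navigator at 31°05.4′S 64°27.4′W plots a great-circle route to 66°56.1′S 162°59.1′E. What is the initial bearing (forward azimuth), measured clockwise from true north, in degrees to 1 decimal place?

197.3°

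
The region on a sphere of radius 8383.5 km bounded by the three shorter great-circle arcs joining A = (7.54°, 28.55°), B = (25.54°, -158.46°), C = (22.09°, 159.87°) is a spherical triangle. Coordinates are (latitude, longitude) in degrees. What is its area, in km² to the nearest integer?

Side lengths (central angles): a = 0.6654, b = 2.1618, c = 2.5521 rad; semiperimeter s = 2.6896.
By l'Huilier's theorem, tan(E/4) = √[tan(s/2) tan((s−a)/2) tan((s−b)/2) tan((s−c)/2)], giving spherical excess E = 1.3818 rad.
Area = E·R² = 1.3818 × (8383.5)² ≈ 97119404 km².

97119404 km²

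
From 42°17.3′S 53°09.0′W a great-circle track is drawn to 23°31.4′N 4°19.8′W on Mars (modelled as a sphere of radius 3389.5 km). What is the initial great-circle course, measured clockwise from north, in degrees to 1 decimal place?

Δλ = 48.820° = 0.8521 rad.
y = sin Δλ · cos φ₂ = (0.7526)(0.9169) = 0.6901
x = cos φ₁ sin φ₂ − sin φ₁ cos φ₂ cos Δλ = (0.7398)(0.3991) − (-0.6729)(0.9169)(0.6584) = 0.7015
θ = atan2(y, x) = 44.53°, so the bearing is 44.5°.

44.5°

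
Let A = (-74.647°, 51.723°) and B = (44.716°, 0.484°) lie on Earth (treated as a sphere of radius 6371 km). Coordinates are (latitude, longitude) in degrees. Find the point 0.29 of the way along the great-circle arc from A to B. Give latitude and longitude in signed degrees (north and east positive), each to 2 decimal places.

-41.65°, 19.97°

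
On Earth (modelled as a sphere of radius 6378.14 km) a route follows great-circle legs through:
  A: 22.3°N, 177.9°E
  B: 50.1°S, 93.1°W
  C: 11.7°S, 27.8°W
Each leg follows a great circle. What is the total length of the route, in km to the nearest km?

Leg A→B: central angle 1.8554 rad, distance 11833.8 km.
Leg B→C: central angle 1.1395 rad, distance 7267.9 km.
Total: 11833.8 + 7267.9 ≈ 19102 km.

19102 km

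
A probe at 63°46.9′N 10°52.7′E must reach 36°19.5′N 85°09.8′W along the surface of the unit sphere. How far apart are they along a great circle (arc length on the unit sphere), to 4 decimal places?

1.0542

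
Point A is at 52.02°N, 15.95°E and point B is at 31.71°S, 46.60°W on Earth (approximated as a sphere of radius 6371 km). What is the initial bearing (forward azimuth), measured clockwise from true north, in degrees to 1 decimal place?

With φ₁ = 0.9079, φ₂ = -0.5534, Δλ = -1.0917 rad, the forward-azimuth formula gives
θ = atan2( sin Δλ cos φ₂ , cos φ₁ sin φ₂ − sin φ₁ cos φ₂ cos Δλ ) = atan2(-0.7549, -0.6326) = -129.96°.
Adding 360° brings this into [0°, 360°): 230.0°.

230.0°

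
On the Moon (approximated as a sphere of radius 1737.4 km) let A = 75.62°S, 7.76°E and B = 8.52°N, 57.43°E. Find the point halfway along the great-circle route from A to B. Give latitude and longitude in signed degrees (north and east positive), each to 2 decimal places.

-35.15°, 48.08°

Central angle δ = 1.5554 rad. Interpolating on the sphere with fraction f = 0.5:
P = [sin((1−f)δ)·A + sin(fδ)·B] / sin δ = 0.7017·A + 0.7017·B in Cartesian coordinates,
giving P = (0.5463, 0.6084, -0.5758), i.e. latitude -35.15°, longitude 48.08°.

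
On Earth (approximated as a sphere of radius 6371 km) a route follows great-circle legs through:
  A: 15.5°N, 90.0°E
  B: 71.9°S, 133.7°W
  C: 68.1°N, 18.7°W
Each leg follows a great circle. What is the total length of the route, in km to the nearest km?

30761 km

Leg A→B: central angle 2.0606 rad, distance 13128.1 km.
Leg B→C: central angle 2.7677 rad, distance 17632.7 km.
Total: 13128.1 + 17632.7 ≈ 30761 km.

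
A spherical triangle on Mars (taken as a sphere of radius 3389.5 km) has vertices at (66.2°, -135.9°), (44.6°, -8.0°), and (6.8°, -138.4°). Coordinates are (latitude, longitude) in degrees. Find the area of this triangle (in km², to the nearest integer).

Side lengths (central angles): a = 1.9553, b = 1.0372, c = 1.0861 rad; semiperimeter s = 2.0393.
By l'Huilier's theorem, tan(E/4) = √[tan(s/2) tan((s−a)/2) tan((s−b)/2) tan((s−c)/2)], giving spherical excess E = 0.5526 rad.
Area = E·R² = 0.5526 × (3389.5)² ≈ 6348286 km².

6348286 km²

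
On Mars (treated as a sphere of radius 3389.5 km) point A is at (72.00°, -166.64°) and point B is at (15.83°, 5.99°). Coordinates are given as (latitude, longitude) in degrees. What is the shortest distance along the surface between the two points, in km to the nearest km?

5444 km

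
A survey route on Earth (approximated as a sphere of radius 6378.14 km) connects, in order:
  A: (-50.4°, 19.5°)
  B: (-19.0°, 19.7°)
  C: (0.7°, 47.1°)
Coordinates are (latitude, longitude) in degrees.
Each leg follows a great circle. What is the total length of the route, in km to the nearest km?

Leg A→B: central angle 0.5480 rad, distance 3495.5 km.
Leg B→C: central angle 0.5819 rad, distance 3711.6 km.
Total: 3495.5 + 3711.6 ≈ 7207 km.

7207 km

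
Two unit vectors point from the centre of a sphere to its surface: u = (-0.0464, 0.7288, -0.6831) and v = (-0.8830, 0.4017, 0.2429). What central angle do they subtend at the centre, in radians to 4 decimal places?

1.4022 rad

u·v = 0.1678; |u| = 1.0000, |v| = 1.0000.
cos θ = (u·v)/(|u||v|) = 0.1678, so θ = 1.4022 rad.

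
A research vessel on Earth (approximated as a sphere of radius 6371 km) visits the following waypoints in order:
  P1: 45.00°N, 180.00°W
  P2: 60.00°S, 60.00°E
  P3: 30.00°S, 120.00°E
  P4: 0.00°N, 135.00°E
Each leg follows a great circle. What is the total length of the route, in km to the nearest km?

Leg P1→P2: central angle 2.4802 rad, distance 15801.5 km.
Leg P2→P3: central angle 0.8638 rad, distance 5503.6 km.
Leg P3→P4: central angle 0.5799 rad, distance 3694.6 km.
Total: 15801.5 + 5503.6 + 3694.6 ≈ 25000 km.

25000 km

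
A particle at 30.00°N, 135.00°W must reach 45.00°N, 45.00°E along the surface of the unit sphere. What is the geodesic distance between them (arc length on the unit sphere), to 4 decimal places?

In radians: φ₁ = 0.5236, φ₂ = 0.7854, Δλ = -180.000° = -3.1416 rad.
cos c = sin φ₁ sin φ₂ + cos φ₁ cos φ₂ cos Δλ = (0.5000)(0.7071) + (0.8660)(0.7071)(-1.0000) = -0.25882,
so c = arccos(-0.25882) = 1.83260 rad.
On the unit sphere the arc length equals the central angle: 1.8326.

1.8326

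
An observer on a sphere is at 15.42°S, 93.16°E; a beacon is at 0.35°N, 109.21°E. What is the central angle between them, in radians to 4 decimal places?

Let φ₁ = -0.2691 rad, φ₂ = 0.0061 rad, and Δλ = 0.2801 rad.
Haversine: a = sin²(Δφ/2) + cos φ₁ cos φ₂ sin²(Δλ/2) = 0.0188 + (0.9640)(1.0000)(0.0195) = 0.03761.
Central angle c = 2·arcsin(√a) = 0.39033 rad.
So the angular separation is 0.3903 rad.

0.3903 rad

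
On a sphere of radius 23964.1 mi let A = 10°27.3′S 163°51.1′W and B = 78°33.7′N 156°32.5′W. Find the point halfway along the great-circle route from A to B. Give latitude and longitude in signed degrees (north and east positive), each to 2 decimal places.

34.08°, -162.63°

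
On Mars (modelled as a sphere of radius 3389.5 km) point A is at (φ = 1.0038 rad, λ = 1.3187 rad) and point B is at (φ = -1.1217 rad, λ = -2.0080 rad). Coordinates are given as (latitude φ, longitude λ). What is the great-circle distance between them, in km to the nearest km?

10147 km

In radians: φ₁ = 1.0038, φ₂ = -1.1217, Δλ = 169.394° = 2.9565 rad.
Haversine: a = sin²(Δφ/2) + cos φ₁ cos φ₂ sin²(Δλ/2) = 0.7633 + (0.5371)(0.4342)(0.9915) = 0.99454.
Central angle c = 2·arcsin(√a) = 2.99364 rad.
Distance = R·c = 3389.5 × 2.9936 ≈ 10147 km.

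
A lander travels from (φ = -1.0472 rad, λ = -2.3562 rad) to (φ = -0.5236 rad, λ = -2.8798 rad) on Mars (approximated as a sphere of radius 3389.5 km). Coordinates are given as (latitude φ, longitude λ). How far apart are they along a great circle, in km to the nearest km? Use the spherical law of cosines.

Let φ₁ = -1.0472 rad, φ₂ = -0.5236 rad, and Δλ = -0.5236 rad.
cos c = sin φ₁ sin φ₂ + cos φ₁ cos φ₂ cos Δλ = (-0.8660)(-0.5000) + (0.5000)(0.8660)(0.8660) = 0.80801,
so c = arccos(0.80801) = 0.63003 rad.
Distance = R·c = 3389.5 × 0.6300 ≈ 2135 km.

2135 km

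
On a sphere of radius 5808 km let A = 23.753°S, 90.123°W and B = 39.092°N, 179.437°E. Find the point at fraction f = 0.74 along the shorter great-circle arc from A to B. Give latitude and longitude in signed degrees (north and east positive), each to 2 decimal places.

The central angle between A and B is δ = 1.8332 rad.
With f = 0.74, the slerp weights are sin((1−f)δ)/sin δ = 0.4751 and sin(fδ)/sin δ = 1.0118.
Weighted sum of the unit vectors: (0.4751)·(-0.0020,-0.9153,-0.4028) + (1.0118)·(-0.7761,0.0076,0.6306) = (-0.7862, -0.4271, 0.4466).
Converting back: φ = atan2(z, √(x²+y²)) = 26.53°, λ = atan2(y, x) = -151.49°.

26.53°, -151.49°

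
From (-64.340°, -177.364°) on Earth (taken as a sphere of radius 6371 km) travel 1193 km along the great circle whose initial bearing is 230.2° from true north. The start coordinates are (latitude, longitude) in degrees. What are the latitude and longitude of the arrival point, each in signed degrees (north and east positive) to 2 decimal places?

-69.59°, 158.42°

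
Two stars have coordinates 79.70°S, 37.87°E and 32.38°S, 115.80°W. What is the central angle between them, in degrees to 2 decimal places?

66.95°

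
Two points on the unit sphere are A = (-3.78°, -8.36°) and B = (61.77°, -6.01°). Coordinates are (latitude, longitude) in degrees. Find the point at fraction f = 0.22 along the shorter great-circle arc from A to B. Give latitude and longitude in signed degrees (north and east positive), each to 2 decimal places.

The central angle between A and B is δ = 1.1445 rad.
With f = 0.22, the slerp weights are sin((1−f)δ)/sin δ = 0.8553 and sin(fδ)/sin δ = 0.2736.
Weighted sum of the unit vectors: (0.8553)·(0.9872,-0.1451,-0.0659) + (0.2736)·(0.4704,-0.0495,0.8811) = (0.9731, -0.1376, 0.1847).
Converting back: φ = atan2(z, √(x²+y²)) = 10.64°, λ = atan2(y, x) = -8.05°.

10.64°, -8.05°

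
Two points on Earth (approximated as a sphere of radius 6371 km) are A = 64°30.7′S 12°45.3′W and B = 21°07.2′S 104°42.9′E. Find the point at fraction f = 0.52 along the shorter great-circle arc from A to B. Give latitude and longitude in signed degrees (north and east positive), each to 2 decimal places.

-55.51°, 79.14°

The central angle between A and B is δ = 1.4303 rad.
With f = 0.52, the slerp weights are sin((1−f)δ)/sin δ = 0.6402 and sin(fδ)/sin δ = 0.6838.
Weighted sum of the unit vectors: (0.6402)·(0.4197,-0.0950,-0.9027) + (0.6838)·(-0.2369,0.9022,-0.3603) = (0.1067, 0.5561, -0.8242).
Converting back: φ = atan2(z, √(x²+y²)) = -55.51°, λ = atan2(y, x) = 79.14°.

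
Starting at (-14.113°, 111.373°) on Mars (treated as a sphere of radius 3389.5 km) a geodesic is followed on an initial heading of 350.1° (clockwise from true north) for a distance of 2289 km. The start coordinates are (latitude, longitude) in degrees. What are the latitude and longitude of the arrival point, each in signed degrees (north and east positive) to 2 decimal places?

24.01°, 104.62°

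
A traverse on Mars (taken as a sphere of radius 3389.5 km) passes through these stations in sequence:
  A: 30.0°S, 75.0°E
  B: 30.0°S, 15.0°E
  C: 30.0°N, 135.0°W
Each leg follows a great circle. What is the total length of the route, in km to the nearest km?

12152 km

Leg A→B: central angle 0.8957 rad, distance 3035.9 km.
Leg B→C: central angle 2.6895 rad, distance 9115.9 km.
Total: 3035.9 + 9115.9 ≈ 12152 km.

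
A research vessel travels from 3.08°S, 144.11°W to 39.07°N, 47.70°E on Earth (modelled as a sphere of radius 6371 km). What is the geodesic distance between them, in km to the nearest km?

Let φ₁ = -0.0538 rad, φ₂ = 0.6819 rad, and Δλ = -2.9355 rad.
cos c = sin φ₁ sin φ₂ + cos φ₁ cos φ₂ cos Δλ = (-0.0537)(0.6303) + (0.9986)(0.7764)(-0.9788) = -0.79271,
so c = arccos(-0.79271) = 2.48604 rad.
Distance = R·c = 6371 × 2.4860 ≈ 15839 km.

15839 km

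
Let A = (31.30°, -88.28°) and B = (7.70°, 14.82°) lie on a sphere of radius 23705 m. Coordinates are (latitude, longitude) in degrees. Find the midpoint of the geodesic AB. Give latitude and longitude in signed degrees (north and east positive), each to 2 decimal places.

The central angle between A and B is δ = 1.6934 rad.
With f = 0.5, the slerp weights are sin((1−f)δ)/sin δ = 0.7548 and sin(fδ)/sin δ = 0.7548.
Weighted sum of the unit vectors: (0.7548)·(0.0256,-0.8541,0.5195) + (0.7548)·(0.9580,0.2535,0.1340) = (0.7424, -0.4533, 0.4932).
Converting back: φ = atan2(z, √(x²+y²)) = 29.55°, λ = atan2(y, x) = -31.41°.

29.55°, -31.41°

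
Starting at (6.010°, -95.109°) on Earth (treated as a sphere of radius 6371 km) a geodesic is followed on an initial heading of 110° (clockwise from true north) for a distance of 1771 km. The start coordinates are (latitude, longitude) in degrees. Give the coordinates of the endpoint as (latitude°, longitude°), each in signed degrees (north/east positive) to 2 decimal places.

Angular distance δ = d/R = 1771/6371 = 0.27798 rad; initial bearing θ = 1.9199 rad.
sin φ₂ = sin φ₁ cos δ + cos φ₁ sin δ cos θ = (0.1047)(0.9616) + (0.9945)(0.2744)(-0.3420) = 0.0073, so φ₂ = 0.42°.
Δλ = atan2(sin θ sin δ cos φ₁, cos δ − sin φ₁ sin φ₂) = atan2(0.2564, 0.9608) = 14.944°.
λ₂ = -95.109° + 14.944° = -80.17°.

0.42°, -80.17°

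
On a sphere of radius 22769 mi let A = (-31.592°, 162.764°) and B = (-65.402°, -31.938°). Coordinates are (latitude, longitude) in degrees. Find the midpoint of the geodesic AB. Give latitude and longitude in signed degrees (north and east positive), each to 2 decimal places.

-72.15°, 176.00°

Central angle δ = 1.4370 rad. Interpolating on the sphere with fraction f = 0.5:
P = [sin((1−f)δ)·A + sin(fδ)·B] / sin δ = 0.6642·A + 0.6642·B in Cartesian coordinates,
giving P = (-0.3057, 0.0214, -0.9519), i.e. latitude -72.15°, longitude 176.00°.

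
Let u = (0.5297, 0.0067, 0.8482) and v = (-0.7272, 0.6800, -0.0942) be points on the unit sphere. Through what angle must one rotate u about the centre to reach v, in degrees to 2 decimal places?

117.42°

u·v = -0.4605; |u| = 1.0000, |v| = 1.0000.
cos θ = (u·v)/(|u||v|) = -0.4605, so θ = 117.42°.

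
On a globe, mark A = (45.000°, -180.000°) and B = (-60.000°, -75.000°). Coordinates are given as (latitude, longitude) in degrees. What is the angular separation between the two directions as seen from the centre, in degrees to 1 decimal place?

134.7°

In radians: φ₁ = 0.7854, φ₂ = -1.0472, Δλ = 105.000° = 1.8326 rad.
Haversine: a = sin²(Δφ/2) + cos φ₁ cos φ₂ sin²(Δλ/2) = 0.6294 + (0.7071)(0.5000)(0.6294) = 0.85194.
Central angle c = 2·arcsin(√a) = 2.35164 rad.
So the angular separation is 134.7°.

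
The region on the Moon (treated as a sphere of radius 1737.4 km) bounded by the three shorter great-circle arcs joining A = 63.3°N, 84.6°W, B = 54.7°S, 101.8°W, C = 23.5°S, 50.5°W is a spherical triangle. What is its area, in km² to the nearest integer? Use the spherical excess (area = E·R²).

2833528 km²

Side lengths (central angles): a = 0.8543, b = 1.5858, c = 2.0727 rad; semiperimeter s = 2.2564.
By l'Huilier's theorem, tan(E/4) = √[tan(s/2) tan((s−a)/2) tan((s−b)/2) tan((s−c)/2)], giving spherical excess E = 0.9387 rad.
Area = E·R² = 0.9387 × (1737.4)² ≈ 2833528 km².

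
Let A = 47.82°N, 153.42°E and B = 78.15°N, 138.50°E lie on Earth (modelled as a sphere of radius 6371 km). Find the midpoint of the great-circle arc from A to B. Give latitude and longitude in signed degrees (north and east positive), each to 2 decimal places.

63.13°, 149.94°

Central angle δ = 0.5385 rad. Interpolating on the sphere with fraction f = 0.5:
P = [sin((1−f)δ)·A + sin(fδ)·B] / sin δ = 0.5187·A + 0.5187·B in Cartesian coordinates,
giving P = (-0.3912, 0.2264, 0.8920), i.e. latitude 63.13°, longitude 149.94°.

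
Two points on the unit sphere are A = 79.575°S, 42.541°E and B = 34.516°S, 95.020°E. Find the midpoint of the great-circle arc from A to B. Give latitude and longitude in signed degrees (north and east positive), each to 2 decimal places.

-58.63°, 86.29°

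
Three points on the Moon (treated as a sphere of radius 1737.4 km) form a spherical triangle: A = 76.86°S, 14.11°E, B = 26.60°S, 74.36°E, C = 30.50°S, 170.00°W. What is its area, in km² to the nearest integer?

Side lengths (central angles): a = 1.6771, b = 1.2673, c = 1.0040 rad; semiperimeter s = 1.9742.
By l'Huilier's theorem, tan(E/4) = √[tan(s/2) tan((s−a)/2) tan((s−b)/2) tan((s−c)/2)], giving spherical excess E = 0.8277 rad.
Area = E·R² = 0.8277 × (1737.4)² ≈ 2498373 km².

2498373 km²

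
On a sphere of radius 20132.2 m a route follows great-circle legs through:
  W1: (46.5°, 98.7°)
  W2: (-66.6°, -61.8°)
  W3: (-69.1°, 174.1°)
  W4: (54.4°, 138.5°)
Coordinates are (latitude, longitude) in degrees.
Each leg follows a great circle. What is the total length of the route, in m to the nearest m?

113342 m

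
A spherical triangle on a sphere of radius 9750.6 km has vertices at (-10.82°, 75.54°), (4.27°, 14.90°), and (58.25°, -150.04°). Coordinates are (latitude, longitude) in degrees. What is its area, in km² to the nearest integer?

183968549 km²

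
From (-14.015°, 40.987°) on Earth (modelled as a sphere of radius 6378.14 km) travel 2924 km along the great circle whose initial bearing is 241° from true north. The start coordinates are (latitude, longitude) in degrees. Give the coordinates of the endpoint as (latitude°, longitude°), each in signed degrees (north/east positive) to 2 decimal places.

Angular distance δ = d/R = 2924/6378.14 = 0.45844 rad; initial bearing θ = 4.2062 rad.
sin φ₂ = sin φ₁ cos δ + cos φ₁ sin δ cos θ = (-0.2422)(0.8967) + (0.9702)(0.4426)(-0.4848) = -0.4253, so φ₂ = -25.17°.
Δλ = atan2(sin θ sin δ cos φ₁, cos δ − sin φ₁ sin φ₂) = atan2(-0.3755, 0.7937) = -25.320°.
λ₂ = 40.987° − 25.320° = 15.67°.

-25.17°, 15.67°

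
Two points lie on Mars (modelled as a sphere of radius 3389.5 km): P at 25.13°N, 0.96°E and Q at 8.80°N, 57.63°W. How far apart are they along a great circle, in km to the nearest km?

With latitudes φ₁ = 25.130°, φ₂ = 8.800° and longitude difference Δλ = -58.590°:
cos c = sin φ₁ sin φ₂ + cos φ₁ cos φ₂ cos Δλ = (0.4247)(0.1530) + (0.9053)(0.9882)(0.5212) = 0.53124,
so c = arccos(0.53124) = 1.01073 rad.
Distance = R·c = 3389.5 × 1.0107 ≈ 3426 km.

3426 km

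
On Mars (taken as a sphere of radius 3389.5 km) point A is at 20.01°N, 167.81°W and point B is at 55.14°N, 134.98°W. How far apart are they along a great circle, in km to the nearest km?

In radians: φ₁ = 0.3492, φ₂ = 0.9624, Δλ = 32.830° = 0.5730 rad.
cos c = sin φ₁ sin φ₂ + cos φ₁ cos φ₂ cos Δλ = (0.3422)(0.8206) + (0.9396)(0.5716)(0.8403) = 0.73207,
so c = arccos(0.73207) = 0.74944 rad.
Distance = R·c = 3389.5 × 0.7494 ≈ 2540 km.

2540 km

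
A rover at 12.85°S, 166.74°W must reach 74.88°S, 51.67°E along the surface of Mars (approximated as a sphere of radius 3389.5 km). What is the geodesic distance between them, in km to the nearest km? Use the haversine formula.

5272 km

With latitudes φ₁ = -12.850°, φ₂ = -74.880° and longitude difference Δλ = -141.590°:
Haversine: a = sin²(Δφ/2) + cos φ₁ cos φ₂ sin²(Δλ/2) = 0.2655 + (0.9750)(0.2608)(0.8918) = 0.49229.
Central angle c = 2·arcsin(√a) = 1.55537 rad.
Distance = R·c = 3389.5 × 1.5554 ≈ 5272 km.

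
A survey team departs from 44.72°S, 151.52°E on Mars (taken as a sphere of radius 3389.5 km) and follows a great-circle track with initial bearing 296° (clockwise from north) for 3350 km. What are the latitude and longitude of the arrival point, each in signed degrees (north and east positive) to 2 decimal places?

-7.29°, 102.34°

Angular distance δ = d/R = 3350/3389.5 = 0.98835 rad; initial bearing θ = 5.1662 rad.
sin φ₂ = sin φ₁ cos δ + cos φ₁ sin δ cos θ = (-0.7036)(0.5501) + (0.7106)(0.8351)(0.4384) = -0.1269, so φ₂ = -7.29°.
Δλ = atan2(sin θ sin δ cos φ₁, cos δ − sin φ₁ sin φ₂) = atan2(-0.5333, 0.4608) = -49.176°.
λ₂ = 151.520° − 49.176° = 102.34°.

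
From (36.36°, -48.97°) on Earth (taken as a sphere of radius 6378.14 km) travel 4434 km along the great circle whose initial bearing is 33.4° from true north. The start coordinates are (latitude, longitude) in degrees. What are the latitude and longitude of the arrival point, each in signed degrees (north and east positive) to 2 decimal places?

62.36°, 0.51°

Angular distance δ = d/R = 4434/6378.14 = 0.69519 rad; initial bearing θ = 0.5829 rad.
sin φ₂ = sin φ₁ cos δ + cos φ₁ sin δ cos θ = (0.5929)(0.7679) + (0.8053)(0.6405)(0.8348) = 0.8859, so φ₂ = 62.36°.
Δλ = atan2(sin θ sin δ cos φ₁, cos δ − sin φ₁ sin φ₂) = atan2(0.2840, 0.2427) = 49.477°.
λ₂ = -48.970° + 49.477° = 0.51°.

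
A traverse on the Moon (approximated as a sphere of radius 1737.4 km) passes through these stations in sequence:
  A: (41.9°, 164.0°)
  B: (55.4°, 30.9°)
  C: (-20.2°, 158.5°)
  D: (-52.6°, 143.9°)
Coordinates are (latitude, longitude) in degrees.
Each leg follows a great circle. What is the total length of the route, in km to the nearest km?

Leg A→B: central angle 1.3068 rad, distance 2270.5 km.
Leg B→C: central angle 2.2261 rad, distance 3867.6 km.
Leg C→D: central angle 0.5990 rad, distance 1040.6 km.
Total: 2270.5 + 3867.6 + 1040.6 ≈ 7179 km.

7179 km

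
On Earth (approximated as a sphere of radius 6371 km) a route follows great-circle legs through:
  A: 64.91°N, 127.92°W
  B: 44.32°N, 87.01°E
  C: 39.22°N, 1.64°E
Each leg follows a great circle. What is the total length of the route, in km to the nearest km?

Leg A→B: central angle 1.1767 rad, distance 7496.5 km.
Leg B→C: central angle 1.0627 rad, distance 6770.5 km.
Total: 7496.5 + 6770.5 ≈ 14267 km.

14267 km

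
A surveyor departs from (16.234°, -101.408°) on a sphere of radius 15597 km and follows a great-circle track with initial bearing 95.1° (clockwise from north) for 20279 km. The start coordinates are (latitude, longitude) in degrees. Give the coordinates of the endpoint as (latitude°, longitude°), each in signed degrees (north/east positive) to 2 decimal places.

-0.43°, -27.70°

Angular distance δ = d/R = 20279/15597 = 1.30019 rad; initial bearing θ = 1.6598 rad.
sin φ₂ = sin φ₁ cos δ + cos φ₁ sin δ cos θ = (0.2796)(0.2673) + (0.9601)(0.9636)(-0.0889) = -0.0075, so φ₂ = -0.43°.
Δλ = atan2(sin θ sin δ cos φ₁, cos δ − sin φ₁ sin φ₂) = atan2(0.9215, 0.2694) = 73.703°.
λ₂ = -101.408° + 73.703° = -27.70°.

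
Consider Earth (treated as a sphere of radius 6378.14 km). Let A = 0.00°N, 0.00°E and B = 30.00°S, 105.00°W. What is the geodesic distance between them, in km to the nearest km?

Let φ₁ = 0.0000 rad, φ₂ = -0.5236 rad, and Δλ = -1.8326 rad.
cos c = sin φ₁ sin φ₂ + cos φ₁ cos φ₂ cos Δλ = (0.0000)(-0.5000) + (1.0000)(0.8660)(-0.2588) = -0.22414,
so c = arccos(-0.22414) = 1.79686 rad.
Distance = R·c = 6378.14 × 1.7969 ≈ 11461 km.

11461 km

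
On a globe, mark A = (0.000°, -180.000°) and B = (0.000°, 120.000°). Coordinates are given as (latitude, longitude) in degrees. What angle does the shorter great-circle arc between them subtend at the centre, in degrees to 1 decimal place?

With latitudes φ₁ = 0.000°, φ₂ = 0.000° and longitude difference Δλ = -60.000°:
cos c = sin φ₁ sin φ₂ + cos φ₁ cos φ₂ cos Δλ = (0.0000)(0.0000) + (1.0000)(1.0000)(0.5000) = 0.50000,
so c = arccos(0.50000) = 1.04720 rad.
So the angular separation is 60.0°.

60.0°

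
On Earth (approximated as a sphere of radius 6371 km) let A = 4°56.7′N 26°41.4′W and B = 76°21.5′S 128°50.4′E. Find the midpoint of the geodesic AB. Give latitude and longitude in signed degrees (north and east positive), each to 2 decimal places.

-48.35°, -19.57°

Central angle δ = 1.8730 rad. Interpolating on the sphere with fraction f = 0.5:
P = [sin((1−f)δ)·A + sin(fδ)·B] / sin δ = 0.8437·A + 0.8437·B in Cartesian coordinates,
giving P = (0.6262, -0.2226, -0.7472), i.e. latitude -48.35°, longitude -19.57°.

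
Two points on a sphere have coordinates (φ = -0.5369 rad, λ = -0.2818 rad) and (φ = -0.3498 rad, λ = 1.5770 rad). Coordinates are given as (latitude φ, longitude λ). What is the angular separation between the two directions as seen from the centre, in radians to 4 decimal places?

Let φ₁ = -0.5369 rad, φ₂ = -0.3498 rad, and Δλ = 1.8588 rad.
Haversine: a = sin²(Δφ/2) + cos φ₁ cos φ₂ sin²(Δλ/2) = 0.0087 + (0.8593)(0.9394)(0.6420) = 0.52700.
Central angle c = 2·arcsin(√a) = 1.62483 rad.
So the angular separation is 1.6248 rad.

1.6248 rad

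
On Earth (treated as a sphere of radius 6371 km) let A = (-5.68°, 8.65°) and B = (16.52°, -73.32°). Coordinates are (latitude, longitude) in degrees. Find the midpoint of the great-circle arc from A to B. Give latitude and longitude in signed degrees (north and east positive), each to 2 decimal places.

7.16°, -31.41°

Central angle δ = 1.4655 rad. Interpolating on the sphere with fraction f = 0.5:
P = [sin((1−f)δ)·A + sin(fδ)·B] / sin δ = 0.6726·A + 0.6726·B in Cartesian coordinates,
giving P = (0.8468, -0.5171, 0.1247), i.e. latitude 7.16°, longitude -31.41°.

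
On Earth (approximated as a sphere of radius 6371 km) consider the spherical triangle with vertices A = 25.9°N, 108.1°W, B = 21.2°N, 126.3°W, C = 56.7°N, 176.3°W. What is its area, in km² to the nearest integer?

Side lengths (central angles): a = 0.8876, b = 0.9902, c = 0.3022 rad; semiperimeter s = 1.0900.
By l'Huilier's theorem, tan(E/4) = √[tan(s/2) tan((s−a)/2) tan((s−b)/2) tan((s−c)/2)], giving spherical excess E = 0.1429 rad.
Area = E·R² = 0.1429 × (6371)² ≈ 5801561 km².

5801561 km²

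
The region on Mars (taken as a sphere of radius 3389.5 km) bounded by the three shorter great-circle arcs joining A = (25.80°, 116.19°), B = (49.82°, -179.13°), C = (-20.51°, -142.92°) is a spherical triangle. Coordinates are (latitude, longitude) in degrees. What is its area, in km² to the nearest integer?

Side lengths (central angles): a = 1.3491, b = 1.8879, c = 0.9509 rad; semiperimeter s = 2.0939.
By l'Huilier's theorem, tan(E/4) = √[tan(s/2) tan((s−a)/2) tan((s−b)/2) tan((s−c)/2)], giving spherical excess E = 0.8358 rad.
Area = E·R² = 0.8358 × (3389.5)² ≈ 9602807 km².

9602807 km²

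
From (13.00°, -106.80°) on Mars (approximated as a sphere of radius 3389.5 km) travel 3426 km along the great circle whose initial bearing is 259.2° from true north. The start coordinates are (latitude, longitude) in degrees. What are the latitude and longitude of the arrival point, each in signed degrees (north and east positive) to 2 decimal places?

-2.02°, -163.18°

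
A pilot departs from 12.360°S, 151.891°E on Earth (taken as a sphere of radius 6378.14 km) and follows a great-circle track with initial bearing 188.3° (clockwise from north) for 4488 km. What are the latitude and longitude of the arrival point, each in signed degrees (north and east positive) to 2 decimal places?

Angular distance δ = d/R = 4488/6378.14 = 0.70365 rad; initial bearing θ = 3.2865 rad.
sin φ₂ = sin φ₁ cos δ + cos φ₁ sin δ cos θ = (-0.2141)(0.7625) + (0.9768)(0.6470)(-0.9895) = -0.7886, so φ₂ = -52.06°.
Δλ = atan2(sin θ sin δ cos φ₁, cos δ − sin φ₁ sin φ₂) = atan2(-0.0912, 0.5937) = -8.737°.
λ₂ = 151.891° − 8.737° = 143.15°.

-52.06°, 143.15°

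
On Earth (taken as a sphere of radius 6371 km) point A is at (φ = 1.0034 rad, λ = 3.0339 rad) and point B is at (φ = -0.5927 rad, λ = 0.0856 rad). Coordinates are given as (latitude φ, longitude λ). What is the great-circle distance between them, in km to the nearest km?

In radians: φ₁ = 1.0034, φ₂ = -0.5927, Δλ = -168.925° = -2.9483 rad.
cos c = sin φ₁ sin φ₂ + cos φ₁ cos φ₂ cos Δλ = (0.8433)(-0.5586) + (0.5374)(0.8294)(-0.9814) = -0.90854,
so c = arccos(-0.90854) = 2.71057 rad.
Distance = R·c = 6371 × 2.7106 ≈ 17269 km.

17269 km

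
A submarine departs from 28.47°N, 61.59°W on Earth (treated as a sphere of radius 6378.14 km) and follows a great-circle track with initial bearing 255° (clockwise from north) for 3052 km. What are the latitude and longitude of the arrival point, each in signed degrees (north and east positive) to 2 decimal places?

18.57°, -89.57°

Angular distance δ = d/R = 3052/6378.14 = 0.47851 rad; initial bearing θ = 4.4506 rad.
sin φ₂ = sin φ₁ cos δ + cos φ₁ sin δ cos θ = (0.4767)(0.8877) + (0.8791)(0.4605)(-0.2588) = 0.3184, so φ₂ = 18.57°.
Δλ = atan2(sin θ sin δ cos φ₁, cos δ − sin φ₁ sin φ₂) = atan2(-0.3910, 0.7359) = -27.981°.
λ₂ = -61.590° − 27.981° = -89.57°.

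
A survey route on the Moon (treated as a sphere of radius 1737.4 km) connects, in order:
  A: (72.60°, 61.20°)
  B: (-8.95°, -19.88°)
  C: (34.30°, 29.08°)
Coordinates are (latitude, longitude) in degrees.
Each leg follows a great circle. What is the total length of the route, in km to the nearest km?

4830 km

Leg A→B: central angle 1.6736 rad, distance 2907.8 km.
Leg B→C: central angle 1.1061 rad, distance 1921.8 km.
Total: 2907.8 + 1921.8 ≈ 4830 km.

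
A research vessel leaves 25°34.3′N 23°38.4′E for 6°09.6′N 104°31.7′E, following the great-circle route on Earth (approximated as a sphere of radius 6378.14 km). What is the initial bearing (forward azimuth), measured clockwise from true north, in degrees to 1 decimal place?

88.3°

Δλ = 80.888° = 1.4118 rad.
y = sin Δλ · cos φ₂ = (0.9874)(0.9942) = 0.9817
x = cos φ₁ sin φ₂ − sin φ₁ cos φ₂ cos Δλ = (0.9020)(0.1073) − (0.4316)(0.9942)(0.1584) = 0.0288
θ = atan2(y, x) = 88.32°, so the bearing is 88.3°.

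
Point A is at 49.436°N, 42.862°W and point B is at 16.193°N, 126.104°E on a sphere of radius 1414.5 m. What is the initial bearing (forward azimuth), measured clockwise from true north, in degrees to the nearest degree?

12°

Δλ = 168.966° = 2.9490 rad.
y = sin Δλ · cos φ₂ = (0.1914)(0.9603) = 0.1838
x = cos φ₁ sin φ₂ − sin φ₁ cos φ₂ cos Δλ = (0.6503)(0.2789) − (0.7597)(0.9603)(-0.9815) = 0.8974
θ = atan2(y, x) = 11.57°, so the bearing is 12°.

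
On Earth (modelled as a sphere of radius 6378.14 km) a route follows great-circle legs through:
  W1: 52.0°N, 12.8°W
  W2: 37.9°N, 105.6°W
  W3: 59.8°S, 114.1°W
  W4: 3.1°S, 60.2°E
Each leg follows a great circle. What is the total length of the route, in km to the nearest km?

Leg W1→W2: central angle 1.0924 rad, distance 6967.7 km.
Leg W2→W3: central angle 1.7096 rad, distance 10904.0 km.
Leg W3→W4: central angle 2.0410 rad, distance 13017.7 km.
Total: 6967.7 + 10904.0 + 13017.7 ≈ 30889 km.

30889 km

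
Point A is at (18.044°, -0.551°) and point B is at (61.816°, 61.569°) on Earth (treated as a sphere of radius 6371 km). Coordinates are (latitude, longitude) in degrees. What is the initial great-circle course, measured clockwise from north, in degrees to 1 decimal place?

28.5°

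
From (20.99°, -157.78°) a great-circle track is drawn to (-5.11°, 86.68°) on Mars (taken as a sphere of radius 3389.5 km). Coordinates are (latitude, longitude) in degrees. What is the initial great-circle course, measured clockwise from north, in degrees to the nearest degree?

With φ₁ = 0.3663, φ₂ = -0.0892, Δλ = -2.0166 rad, the forward-azimuth formula gives
θ = atan2( sin Δλ cos φ₂ , cos φ₁ sin φ₂ − sin φ₁ cos φ₂ cos Δλ ) = atan2(-0.8987, 0.0707) = -85.50°.
Adding 360° brings this into [0°, 360°): 274°.

274°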